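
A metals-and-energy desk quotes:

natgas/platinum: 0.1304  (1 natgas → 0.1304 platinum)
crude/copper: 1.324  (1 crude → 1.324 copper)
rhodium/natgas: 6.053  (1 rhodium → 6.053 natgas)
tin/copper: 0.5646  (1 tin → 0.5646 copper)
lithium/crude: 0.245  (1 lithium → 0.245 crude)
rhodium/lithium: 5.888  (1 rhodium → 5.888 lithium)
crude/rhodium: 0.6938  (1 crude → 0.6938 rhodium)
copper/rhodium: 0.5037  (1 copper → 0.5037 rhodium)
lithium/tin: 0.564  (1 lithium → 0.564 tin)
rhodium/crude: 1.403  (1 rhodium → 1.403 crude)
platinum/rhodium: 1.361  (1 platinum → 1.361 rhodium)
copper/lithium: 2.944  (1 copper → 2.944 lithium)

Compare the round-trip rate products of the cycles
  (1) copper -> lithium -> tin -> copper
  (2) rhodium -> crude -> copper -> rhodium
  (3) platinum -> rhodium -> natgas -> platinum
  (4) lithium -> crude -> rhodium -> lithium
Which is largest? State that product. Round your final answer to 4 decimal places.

1.0743

(1) 2.944 × 0.564 × 0.5646 = 0.93747
(2) 1.403 × 1.324 × 0.5037 = 0.93566
(3) 1.361 × 6.053 × 0.1304 = 1.07425
(4) 0.245 × 0.6938 × 5.888 = 1.00085
Highest is cycle (3) at 1.0743 (>1, arbitrage).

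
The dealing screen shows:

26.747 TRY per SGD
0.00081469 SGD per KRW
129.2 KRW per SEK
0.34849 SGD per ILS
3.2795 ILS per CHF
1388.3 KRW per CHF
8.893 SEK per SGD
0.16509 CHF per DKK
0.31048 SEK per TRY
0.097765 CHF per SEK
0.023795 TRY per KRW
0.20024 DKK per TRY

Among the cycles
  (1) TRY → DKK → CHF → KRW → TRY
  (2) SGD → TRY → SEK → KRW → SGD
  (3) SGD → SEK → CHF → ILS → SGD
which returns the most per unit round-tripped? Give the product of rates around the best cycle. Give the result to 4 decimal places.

(1) 0.20024 × 0.16509 × 1388.3 × 0.023795 = 1.09205
(2) 26.747 × 0.31048 × 129.2 × 0.00081469 = 0.87411
(3) 8.893 × 0.097765 × 3.2795 × 0.34849 = 0.99364
Highest is cycle (1) at 1.0920 (>1, arbitrage).

1.0920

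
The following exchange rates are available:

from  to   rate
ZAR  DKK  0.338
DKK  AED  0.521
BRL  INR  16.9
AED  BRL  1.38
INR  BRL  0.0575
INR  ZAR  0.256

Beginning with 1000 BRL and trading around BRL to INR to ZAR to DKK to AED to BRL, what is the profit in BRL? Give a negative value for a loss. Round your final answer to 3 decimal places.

51.381

1000 BRL × 16.9 = 16900 INR
16900 INR × 0.256 = 4326.4 ZAR
4326.4 ZAR × 0.338 = 1462.3232 DKK
1462.3232 DKK × 0.521 = 761.8703872 AED
761.8703872 AED × 1.38 = 1051.381134336 BRL
Net change: 1051.381134336 − 1000 = 51.381134336 BRL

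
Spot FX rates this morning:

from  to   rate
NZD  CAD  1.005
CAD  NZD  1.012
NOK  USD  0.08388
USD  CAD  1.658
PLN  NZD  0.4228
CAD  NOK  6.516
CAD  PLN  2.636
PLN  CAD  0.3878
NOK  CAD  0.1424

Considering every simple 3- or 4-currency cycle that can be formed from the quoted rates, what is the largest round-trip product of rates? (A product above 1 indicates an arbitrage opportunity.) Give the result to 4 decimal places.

1.1201

PLN→NZD→CAD→PLN: 0.4228 × 1.005 × 2.636 = 1.12007
USD→CAD→NOK→USD: 1.658 × 6.516 × 0.08388 = 0.90620
Maximum is PLN→NZD→CAD→PLN at 1.1201; arbitrage exists.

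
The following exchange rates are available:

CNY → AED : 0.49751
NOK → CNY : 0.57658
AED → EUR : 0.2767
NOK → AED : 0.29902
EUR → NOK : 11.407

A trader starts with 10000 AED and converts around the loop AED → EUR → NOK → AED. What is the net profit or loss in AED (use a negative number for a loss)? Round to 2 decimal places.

10000 AED × 0.2767 = 2767 EUR
2767 EUR × 11.407 = 31563.169 NOK
31563.169 NOK × 0.29902 = 9438.01879438 AED
Net change: 9438.01879438 − 10000 = -561.98120562 AED

-561.98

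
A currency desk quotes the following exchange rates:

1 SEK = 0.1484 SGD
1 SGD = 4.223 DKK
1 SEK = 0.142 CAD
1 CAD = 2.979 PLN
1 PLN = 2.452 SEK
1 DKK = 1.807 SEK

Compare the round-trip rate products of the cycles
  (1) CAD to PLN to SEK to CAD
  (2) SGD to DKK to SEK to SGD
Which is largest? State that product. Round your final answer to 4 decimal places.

1.1324

(1) 2.979 × 2.452 × 0.142 = 1.03724
(2) 4.223 × 1.807 × 0.1484 = 1.13243
Highest is cycle (2) at 1.1324 (>1, arbitrage).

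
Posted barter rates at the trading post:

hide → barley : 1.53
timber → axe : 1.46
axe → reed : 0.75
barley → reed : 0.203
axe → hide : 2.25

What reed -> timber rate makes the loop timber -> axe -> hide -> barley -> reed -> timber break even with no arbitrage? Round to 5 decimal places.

0.98012

Known legs of the cycle: 1.46 × 2.25 × 1.53 × 0.203 = 1.02028815
For no arbitrage the full-cycle product must be 1, so the missing rate is 1 / 1.02028815 ≈ 0.9801153.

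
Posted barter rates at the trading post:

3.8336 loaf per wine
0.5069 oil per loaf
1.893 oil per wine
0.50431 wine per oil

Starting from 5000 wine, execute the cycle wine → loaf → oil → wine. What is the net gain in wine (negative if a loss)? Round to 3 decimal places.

5000 wine × 3.8336 = 19168 loaf
19168 loaf × 0.5069 = 9716.2592 oil
9716.2592 oil × 0.50431 = 4900.006677152 wine
Net change: 4900.006677152 − 5000 = -99.993322848 wine

-99.993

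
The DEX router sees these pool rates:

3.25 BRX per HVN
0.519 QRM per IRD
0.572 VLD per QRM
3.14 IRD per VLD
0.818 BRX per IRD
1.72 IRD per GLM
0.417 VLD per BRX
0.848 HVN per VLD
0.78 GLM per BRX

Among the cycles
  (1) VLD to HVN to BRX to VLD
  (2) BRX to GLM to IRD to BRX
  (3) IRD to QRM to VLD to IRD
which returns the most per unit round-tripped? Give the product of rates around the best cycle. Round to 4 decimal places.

(1) 0.848 × 3.25 × 0.417 = 1.14925
(2) 0.78 × 1.72 × 0.818 = 1.09743
(3) 0.519 × 0.572 × 3.14 = 0.93217
Highest is cycle (1) at 1.1493 (>1, arbitrage).

1.1493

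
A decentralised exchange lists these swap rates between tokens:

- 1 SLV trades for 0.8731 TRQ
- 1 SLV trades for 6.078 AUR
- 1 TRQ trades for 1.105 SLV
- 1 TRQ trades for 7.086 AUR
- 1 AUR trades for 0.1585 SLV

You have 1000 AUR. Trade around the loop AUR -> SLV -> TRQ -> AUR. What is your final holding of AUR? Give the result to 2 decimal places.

980.61

1000 AUR × 0.1585 = 158.5 SLV
158.5 SLV × 0.8731 = 138.38635 TRQ
138.38635 TRQ × 7.086 = 980.6056761 AUR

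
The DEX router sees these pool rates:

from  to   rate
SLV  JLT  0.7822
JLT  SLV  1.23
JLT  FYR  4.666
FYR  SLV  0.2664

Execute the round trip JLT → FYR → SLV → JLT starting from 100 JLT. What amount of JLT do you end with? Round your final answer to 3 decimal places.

100 JLT × 4.666 = 466.6 FYR
466.6 FYR × 0.2664 = 124.30224 SLV
124.30224 SLV × 0.7822 = 97.229212128 JLT

97.229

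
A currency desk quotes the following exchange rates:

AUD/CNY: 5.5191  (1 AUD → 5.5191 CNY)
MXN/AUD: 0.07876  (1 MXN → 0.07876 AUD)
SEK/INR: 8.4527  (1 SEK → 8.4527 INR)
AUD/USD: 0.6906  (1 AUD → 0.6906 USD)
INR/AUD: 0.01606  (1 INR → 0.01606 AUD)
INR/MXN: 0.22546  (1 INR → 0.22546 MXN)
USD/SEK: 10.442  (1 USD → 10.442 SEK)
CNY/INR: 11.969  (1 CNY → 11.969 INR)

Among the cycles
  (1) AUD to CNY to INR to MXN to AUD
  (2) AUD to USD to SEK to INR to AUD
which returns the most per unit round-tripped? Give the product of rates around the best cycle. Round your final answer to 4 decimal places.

(1) 5.5191 × 11.969 × 0.22546 × 0.07876 = 1.17301
(2) 0.6906 × 10.442 × 8.4527 × 0.01606 = 0.97893
Highest is cycle (1) at 1.1730 (>1, arbitrage).

1.1730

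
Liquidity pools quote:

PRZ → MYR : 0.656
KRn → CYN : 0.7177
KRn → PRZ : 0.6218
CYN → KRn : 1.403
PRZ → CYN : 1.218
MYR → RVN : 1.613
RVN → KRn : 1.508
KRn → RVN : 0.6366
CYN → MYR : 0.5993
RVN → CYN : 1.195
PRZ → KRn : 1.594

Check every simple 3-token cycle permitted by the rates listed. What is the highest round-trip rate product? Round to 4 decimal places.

CYN→MYR→RVN→CYN: 0.5993 × 1.613 × 1.195 = 1.15517
CYN→KRn→RVN→CYN: 1.403 × 0.6366 × 1.195 = 1.06731
CYN→KRn→PRZ→CYN: 1.403 × 0.6218 × 1.218 = 1.06257
Maximum is CYN→MYR→RVN→CYN at 1.1552; arbitrage exists.

1.1552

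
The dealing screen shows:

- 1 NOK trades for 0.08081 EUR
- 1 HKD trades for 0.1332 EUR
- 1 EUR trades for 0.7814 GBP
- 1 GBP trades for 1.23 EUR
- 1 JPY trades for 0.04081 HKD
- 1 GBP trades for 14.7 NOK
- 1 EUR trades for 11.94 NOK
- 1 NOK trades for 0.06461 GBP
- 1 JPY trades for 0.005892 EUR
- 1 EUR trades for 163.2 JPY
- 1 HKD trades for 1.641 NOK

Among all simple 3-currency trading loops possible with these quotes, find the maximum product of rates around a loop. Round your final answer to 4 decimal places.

EUR→NOK→GBP→EUR: 11.94 × 0.06461 × 1.23 = 0.94888
EUR→GBP→NOK→EUR: 0.7814 × 14.7 × 0.08081 = 0.92823
JPY→HKD→EUR→JPY: 0.04081 × 0.1332 × 163.2 = 0.88714
Maximum is EUR→NOK→GBP→EUR at 0.9489; no arbitrage — every cycle loses value.

0.9489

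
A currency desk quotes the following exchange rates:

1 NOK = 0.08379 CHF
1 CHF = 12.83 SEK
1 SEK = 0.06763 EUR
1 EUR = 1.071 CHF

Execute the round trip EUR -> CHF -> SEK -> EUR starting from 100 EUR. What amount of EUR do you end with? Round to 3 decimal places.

92.930

100 EUR × 1.071 = 107.1 CHF
107.1 CHF × 12.83 = 1374.093 SEK
1374.093 SEK × 0.06763 = 92.92990959 EUR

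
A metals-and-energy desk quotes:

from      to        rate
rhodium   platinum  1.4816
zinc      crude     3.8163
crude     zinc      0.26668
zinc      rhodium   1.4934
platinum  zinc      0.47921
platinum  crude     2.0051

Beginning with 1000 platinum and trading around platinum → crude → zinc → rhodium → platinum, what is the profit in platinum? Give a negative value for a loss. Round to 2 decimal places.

1000 platinum × 2.0051 = 2005.1 crude
2005.1 crude × 0.26668 = 534.720068 zinc
534.720068 zinc × 1.4934 = 798.5509495512 rhodium
798.5509495512 rhodium × 1.4816 = 1183.13308685505792 platinum
Net change: 1183.13308685505792 − 1000 = 183.13308685505792 platinum

183.13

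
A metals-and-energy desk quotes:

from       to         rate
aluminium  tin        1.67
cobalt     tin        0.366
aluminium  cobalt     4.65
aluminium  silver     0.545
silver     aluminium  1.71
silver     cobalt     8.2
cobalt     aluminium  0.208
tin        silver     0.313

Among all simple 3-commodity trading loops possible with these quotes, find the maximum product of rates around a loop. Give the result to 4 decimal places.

tin→silver→cobalt→tin: 0.313 × 8.2 × 0.366 = 0.93938
silver→cobalt→aluminium→silver: 8.2 × 0.208 × 0.545 = 0.92955
tin→silver→aluminium→tin: 0.313 × 1.71 × 1.67 = 0.89383
Maximum is tin→silver→cobalt→tin at 0.9394; no arbitrage — every cycle loses value.

0.9394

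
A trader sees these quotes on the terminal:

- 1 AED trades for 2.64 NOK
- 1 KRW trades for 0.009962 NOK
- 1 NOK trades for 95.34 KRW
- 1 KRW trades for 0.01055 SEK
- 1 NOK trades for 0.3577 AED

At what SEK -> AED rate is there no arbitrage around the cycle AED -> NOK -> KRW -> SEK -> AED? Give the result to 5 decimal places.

Known legs of the cycle: 2.64 × 95.34 × 0.01055 = 2.65540968
For no arbitrage the full-cycle product must be 1, so the missing rate is 1 / 2.65540968 ≈ 0.3765897.

0.37659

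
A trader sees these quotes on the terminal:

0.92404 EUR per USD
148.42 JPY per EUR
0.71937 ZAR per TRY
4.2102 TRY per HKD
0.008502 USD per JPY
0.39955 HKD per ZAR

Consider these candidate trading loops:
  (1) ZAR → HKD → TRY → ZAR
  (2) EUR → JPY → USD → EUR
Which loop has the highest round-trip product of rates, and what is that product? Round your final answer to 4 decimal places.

1.2101

(1) 0.39955 × 4.2102 × 0.71937 = 1.21011
(2) 148.42 × 0.008502 × 0.92404 = 1.16602
Highest is cycle (1) at 1.2101 (>1, arbitrage).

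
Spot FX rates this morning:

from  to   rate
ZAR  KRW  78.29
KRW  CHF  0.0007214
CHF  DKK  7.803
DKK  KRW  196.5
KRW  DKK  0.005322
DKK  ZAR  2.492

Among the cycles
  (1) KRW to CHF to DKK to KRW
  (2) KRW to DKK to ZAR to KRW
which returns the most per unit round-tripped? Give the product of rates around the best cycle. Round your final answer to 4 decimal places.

(1) 0.0007214 × 7.803 × 196.5 = 1.10612
(2) 0.005322 × 2.492 × 78.29 = 1.03832
Highest is cycle (1) at 1.1061 (>1, arbitrage).

1.1061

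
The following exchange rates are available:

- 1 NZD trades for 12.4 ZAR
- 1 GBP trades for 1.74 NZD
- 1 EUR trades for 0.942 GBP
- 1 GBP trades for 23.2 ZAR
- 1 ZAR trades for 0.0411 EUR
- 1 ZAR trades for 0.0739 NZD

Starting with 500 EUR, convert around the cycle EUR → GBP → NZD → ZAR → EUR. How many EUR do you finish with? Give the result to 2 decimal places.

500 EUR × 0.942 = 471 GBP
471 GBP × 1.74 = 819.54 NZD
819.54 NZD × 12.4 = 10162.296 ZAR
10162.296 ZAR × 0.0411 = 417.6703656 EUR

417.67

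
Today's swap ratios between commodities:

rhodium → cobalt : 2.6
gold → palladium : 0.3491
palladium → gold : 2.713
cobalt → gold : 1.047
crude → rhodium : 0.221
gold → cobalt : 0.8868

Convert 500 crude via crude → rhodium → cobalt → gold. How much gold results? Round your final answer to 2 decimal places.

300.80

500 crude × 0.221 = 110.5 rhodium
110.5 rhodium × 2.6 = 287.3 cobalt
287.3 cobalt × 1.047 = 300.8031 gold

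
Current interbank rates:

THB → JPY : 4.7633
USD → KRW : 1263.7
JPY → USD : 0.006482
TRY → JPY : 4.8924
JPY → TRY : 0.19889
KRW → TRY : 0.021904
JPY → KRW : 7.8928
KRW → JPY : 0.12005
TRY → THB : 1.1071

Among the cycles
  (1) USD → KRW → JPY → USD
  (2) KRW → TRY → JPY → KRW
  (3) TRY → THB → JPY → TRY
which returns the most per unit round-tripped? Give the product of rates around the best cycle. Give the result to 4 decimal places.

1.0488

(1) 1263.7 × 0.12005 × 0.006482 = 0.98337
(2) 0.021904 × 4.8924 × 7.8928 = 0.84582
(3) 1.1071 × 4.7633 × 0.19889 = 1.04884
Highest is cycle (3) at 1.0488 (>1, arbitrage).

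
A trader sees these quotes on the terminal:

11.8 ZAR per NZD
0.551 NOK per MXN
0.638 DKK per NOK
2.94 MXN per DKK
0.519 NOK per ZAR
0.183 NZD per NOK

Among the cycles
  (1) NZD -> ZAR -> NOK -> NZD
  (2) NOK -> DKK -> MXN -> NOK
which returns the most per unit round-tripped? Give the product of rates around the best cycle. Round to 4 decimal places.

1.1207

(1) 11.8 × 0.519 × 0.183 = 1.12073
(2) 0.638 × 2.94 × 0.551 = 1.03352
Highest is cycle (1) at 1.1207 (>1, arbitrage).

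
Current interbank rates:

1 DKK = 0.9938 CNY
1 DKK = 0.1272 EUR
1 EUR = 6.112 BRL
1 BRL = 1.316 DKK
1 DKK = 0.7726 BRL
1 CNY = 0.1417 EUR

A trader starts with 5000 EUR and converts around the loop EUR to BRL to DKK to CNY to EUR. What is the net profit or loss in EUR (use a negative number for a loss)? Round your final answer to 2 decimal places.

5000 EUR × 6.112 = 30560 BRL
30560 BRL × 1.316 = 40216.96 DKK
40216.96 DKK × 0.9938 = 39967.614848 CNY
39967.614848 CNY × 0.1417 = 5663.4110239616 EUR
Net change: 5663.4110239616 − 5000 = 663.4110239616 EUR

663.41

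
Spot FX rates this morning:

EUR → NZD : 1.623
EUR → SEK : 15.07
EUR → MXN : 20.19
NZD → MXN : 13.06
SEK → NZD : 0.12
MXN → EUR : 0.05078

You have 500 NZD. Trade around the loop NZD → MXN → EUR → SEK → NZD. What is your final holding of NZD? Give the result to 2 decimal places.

500 NZD × 13.06 = 6530 MXN
6530 MXN × 0.05078 = 331.5934 EUR
331.5934 EUR × 15.07 = 4997.112538 SEK
4997.112538 SEK × 0.12 = 599.65350456 NZD

599.65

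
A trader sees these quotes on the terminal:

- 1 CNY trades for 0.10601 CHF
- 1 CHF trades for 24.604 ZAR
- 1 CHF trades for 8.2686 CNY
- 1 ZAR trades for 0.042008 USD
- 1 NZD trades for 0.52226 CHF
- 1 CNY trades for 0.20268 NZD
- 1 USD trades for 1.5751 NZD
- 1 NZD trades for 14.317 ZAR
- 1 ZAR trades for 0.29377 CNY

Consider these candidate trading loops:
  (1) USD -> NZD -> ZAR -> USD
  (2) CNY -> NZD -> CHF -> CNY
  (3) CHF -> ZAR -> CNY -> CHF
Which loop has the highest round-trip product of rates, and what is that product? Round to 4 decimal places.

0.9473

(1) 1.5751 × 14.317 × 0.042008 = 0.94731
(2) 0.20268 × 0.52226 × 8.2686 = 0.87525
(3) 24.604 × 0.29377 × 0.10601 = 0.76623
Highest is cycle (1) at 0.9473 (≤1, no arbitrage).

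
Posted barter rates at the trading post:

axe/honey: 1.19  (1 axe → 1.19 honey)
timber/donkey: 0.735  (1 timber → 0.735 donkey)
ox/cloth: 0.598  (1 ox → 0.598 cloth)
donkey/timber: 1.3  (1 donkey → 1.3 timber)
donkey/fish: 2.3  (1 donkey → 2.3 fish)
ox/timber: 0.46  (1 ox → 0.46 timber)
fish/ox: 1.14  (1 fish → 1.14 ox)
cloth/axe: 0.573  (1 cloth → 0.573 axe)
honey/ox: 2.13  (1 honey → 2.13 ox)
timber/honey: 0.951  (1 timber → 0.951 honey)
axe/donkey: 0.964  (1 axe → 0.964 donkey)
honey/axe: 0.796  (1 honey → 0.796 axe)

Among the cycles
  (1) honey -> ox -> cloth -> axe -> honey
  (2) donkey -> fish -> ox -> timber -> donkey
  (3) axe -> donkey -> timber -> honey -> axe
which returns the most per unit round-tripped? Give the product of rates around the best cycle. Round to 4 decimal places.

(1) 2.13 × 0.598 × 0.573 × 1.19 = 0.86853
(2) 2.3 × 1.14 × 0.46 × 0.735 = 0.88650
(3) 0.964 × 1.3 × 0.951 × 0.796 = 0.94867
Highest is cycle (3) at 0.9487 (≤1, no arbitrage).

0.9487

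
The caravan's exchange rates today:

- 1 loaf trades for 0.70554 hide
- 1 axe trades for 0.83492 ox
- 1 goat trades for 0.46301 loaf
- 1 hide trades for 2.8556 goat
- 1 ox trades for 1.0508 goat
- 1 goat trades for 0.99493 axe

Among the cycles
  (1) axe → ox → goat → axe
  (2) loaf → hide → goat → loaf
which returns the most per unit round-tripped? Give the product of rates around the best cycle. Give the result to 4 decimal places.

(1) 0.83492 × 1.0508 × 0.99493 = 0.87289
(2) 0.70554 × 2.8556 × 0.46301 = 0.93284
Highest is cycle (2) at 0.9328 (≤1, no arbitrage).

0.9328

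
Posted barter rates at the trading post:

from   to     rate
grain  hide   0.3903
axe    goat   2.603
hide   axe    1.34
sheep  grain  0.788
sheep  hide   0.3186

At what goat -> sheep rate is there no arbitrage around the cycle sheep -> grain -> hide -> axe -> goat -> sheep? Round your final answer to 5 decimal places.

Known legs of the cycle: 0.788 × 0.3903 × 1.34 × 2.603 = 1.072762874328
For no arbitrage the full-cycle product must be 1, so the missing rate is 1 / 1.072762874328 ≈ 0.9321725.

0.93217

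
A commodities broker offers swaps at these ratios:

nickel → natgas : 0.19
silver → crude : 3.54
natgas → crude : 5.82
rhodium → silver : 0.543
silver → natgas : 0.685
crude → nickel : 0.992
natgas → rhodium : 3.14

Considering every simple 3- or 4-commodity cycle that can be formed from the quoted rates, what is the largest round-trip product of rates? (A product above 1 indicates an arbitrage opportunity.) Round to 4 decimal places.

silver→natgas→rhodium→silver: 0.685 × 3.14 × 0.543 = 1.16794
nickel→natgas→crude→nickel: 0.19 × 5.82 × 0.992 = 1.09695
Maximum is silver→natgas→rhodium→silver at 1.1679; arbitrage exists.

1.1679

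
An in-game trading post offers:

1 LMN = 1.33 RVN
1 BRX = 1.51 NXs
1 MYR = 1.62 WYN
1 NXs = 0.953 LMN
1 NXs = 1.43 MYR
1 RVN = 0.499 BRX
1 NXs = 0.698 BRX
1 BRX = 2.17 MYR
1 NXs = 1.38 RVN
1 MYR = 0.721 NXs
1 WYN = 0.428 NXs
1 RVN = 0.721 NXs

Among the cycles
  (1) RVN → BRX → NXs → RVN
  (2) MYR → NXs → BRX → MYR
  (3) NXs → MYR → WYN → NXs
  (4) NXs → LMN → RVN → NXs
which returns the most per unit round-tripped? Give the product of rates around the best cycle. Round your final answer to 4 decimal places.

(1) 0.499 × 1.51 × 1.38 = 1.03982
(2) 0.721 × 0.698 × 2.17 = 1.09207
(3) 1.43 × 1.62 × 0.428 = 0.99150
(4) 0.953 × 1.33 × 0.721 = 0.91386
Highest is cycle (2) at 1.0921 (>1, arbitrage).

1.0921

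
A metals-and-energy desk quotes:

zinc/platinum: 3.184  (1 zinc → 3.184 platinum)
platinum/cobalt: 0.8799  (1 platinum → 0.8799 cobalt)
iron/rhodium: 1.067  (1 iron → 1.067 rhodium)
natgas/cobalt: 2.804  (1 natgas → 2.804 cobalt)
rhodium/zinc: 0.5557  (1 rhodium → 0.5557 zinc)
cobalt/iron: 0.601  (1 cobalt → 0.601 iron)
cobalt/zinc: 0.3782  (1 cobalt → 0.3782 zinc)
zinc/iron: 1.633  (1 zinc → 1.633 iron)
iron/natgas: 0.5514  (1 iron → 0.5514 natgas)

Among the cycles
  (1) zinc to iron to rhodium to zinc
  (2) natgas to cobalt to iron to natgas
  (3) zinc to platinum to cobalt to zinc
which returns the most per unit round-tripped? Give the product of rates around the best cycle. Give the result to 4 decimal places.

1.0596

(1) 1.633 × 1.067 × 0.5557 = 0.96826
(2) 2.804 × 0.601 × 0.5514 = 0.92922
(3) 3.184 × 0.8799 × 0.3782 = 1.05957
Highest is cycle (3) at 1.0596 (>1, arbitrage).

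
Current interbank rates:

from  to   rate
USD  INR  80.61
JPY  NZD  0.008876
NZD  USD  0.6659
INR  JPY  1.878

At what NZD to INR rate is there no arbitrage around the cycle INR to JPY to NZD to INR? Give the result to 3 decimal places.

Known legs of the cycle: 1.878 × 0.008876 = 0.016669128
For no arbitrage the full-cycle product must be 1, so the missing rate is 1 / 0.016669128 ≈ 59.99114.

59.991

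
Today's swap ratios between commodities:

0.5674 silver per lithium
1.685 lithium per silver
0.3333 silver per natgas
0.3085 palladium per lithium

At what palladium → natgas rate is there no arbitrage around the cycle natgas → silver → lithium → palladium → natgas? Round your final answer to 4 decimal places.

Known legs of the cycle: 0.3333 × 1.685 × 0.3085 = 0.17325683925
For no arbitrage the full-cycle product must be 1, so the missing rate is 1 / 0.17325683925 ≈ 5.771778.

5.7718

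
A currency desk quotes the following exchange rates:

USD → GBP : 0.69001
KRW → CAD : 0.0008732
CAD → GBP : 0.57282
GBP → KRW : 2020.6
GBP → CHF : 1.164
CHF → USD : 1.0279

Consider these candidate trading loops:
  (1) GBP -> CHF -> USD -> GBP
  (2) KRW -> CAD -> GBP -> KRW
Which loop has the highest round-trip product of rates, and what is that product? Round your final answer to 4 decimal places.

(1) 1.164 × 1.0279 × 0.69001 = 0.82558
(2) 0.0008732 × 0.57282 × 2020.6 = 1.01068
Highest is cycle (2) at 1.0107 (>1, arbitrage).

1.0107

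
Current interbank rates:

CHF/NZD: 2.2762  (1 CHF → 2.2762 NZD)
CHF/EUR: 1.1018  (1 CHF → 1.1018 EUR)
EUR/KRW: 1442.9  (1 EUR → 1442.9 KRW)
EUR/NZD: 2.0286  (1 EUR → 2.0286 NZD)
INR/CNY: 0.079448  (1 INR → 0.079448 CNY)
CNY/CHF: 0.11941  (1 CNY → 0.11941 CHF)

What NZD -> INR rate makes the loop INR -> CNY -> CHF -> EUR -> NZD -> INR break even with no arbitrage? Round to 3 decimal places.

47.160

Known legs of the cycle: 0.079448 × 0.11941 × 1.1018 × 2.0286 = 0.0212042470928156064
For no arbitrage the full-cycle product must be 1, so the missing rate is 1 / 0.0212042470928156064 ≈ 47.16036.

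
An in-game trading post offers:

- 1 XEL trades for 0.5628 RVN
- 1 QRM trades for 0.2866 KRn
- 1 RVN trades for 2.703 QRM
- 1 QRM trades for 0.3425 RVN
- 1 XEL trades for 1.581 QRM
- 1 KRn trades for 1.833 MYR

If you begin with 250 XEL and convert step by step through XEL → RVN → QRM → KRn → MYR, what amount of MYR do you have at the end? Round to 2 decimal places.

199.79

250 XEL × 0.5628 = 140.7 RVN
140.7 RVN × 2.703 = 380.3121 QRM
380.3121 QRM × 0.2866 = 108.99744786 KRn
108.99744786 KRn × 1.833 = 199.79232192738 MYR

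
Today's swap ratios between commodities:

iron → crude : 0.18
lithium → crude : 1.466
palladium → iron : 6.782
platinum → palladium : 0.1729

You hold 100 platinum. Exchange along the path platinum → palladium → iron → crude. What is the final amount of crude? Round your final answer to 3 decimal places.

100 platinum × 0.1729 = 17.29 palladium
17.29 palladium × 6.782 = 117.26078 iron
117.26078 iron × 0.18 = 21.1069404 crude

21.107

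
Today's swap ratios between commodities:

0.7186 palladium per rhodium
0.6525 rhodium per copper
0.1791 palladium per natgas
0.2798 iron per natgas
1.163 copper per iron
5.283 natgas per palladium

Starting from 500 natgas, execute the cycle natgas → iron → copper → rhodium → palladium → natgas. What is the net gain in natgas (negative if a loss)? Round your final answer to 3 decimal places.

500 natgas × 0.2798 = 139.9 iron
139.9 iron × 1.163 = 162.7037 copper
162.7037 copper × 0.6525 = 106.16416425 rhodium
106.16416425 rhodium × 0.7186 = 76.28956843005 palladium
76.28956843005 palladium × 5.283 = 403.03779001595415 natgas
Net change: 403.03779001595415 − 500 = -96.96220998404585 natgas

-96.962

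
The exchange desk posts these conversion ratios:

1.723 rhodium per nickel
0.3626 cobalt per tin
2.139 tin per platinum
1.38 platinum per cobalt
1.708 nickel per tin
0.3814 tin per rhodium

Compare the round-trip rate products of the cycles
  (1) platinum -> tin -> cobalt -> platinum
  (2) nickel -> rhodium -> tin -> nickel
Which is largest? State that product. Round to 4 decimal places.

(1) 2.139 × 0.3626 × 1.38 = 1.07033
(2) 1.723 × 0.3814 × 1.708 = 1.12242
Highest is cycle (2) at 1.1224 (>1, arbitrage).

1.1224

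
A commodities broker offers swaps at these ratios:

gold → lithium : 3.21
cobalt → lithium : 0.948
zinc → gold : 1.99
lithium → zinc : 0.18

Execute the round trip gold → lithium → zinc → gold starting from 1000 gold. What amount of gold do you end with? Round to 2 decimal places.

1000 gold × 3.21 = 3210 lithium
3210 lithium × 0.18 = 577.8 zinc
577.8 zinc × 1.99 = 1149.822 gold

1149.82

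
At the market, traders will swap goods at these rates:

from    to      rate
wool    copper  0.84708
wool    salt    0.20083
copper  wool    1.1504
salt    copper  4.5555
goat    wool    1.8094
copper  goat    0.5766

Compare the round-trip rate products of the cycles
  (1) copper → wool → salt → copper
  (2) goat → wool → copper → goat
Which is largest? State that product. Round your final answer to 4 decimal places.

1.0525

(1) 1.1504 × 0.20083 × 4.5555 = 1.05248
(2) 1.8094 × 0.84708 × 0.5766 = 0.88376
Highest is cycle (1) at 1.0525 (>1, arbitrage).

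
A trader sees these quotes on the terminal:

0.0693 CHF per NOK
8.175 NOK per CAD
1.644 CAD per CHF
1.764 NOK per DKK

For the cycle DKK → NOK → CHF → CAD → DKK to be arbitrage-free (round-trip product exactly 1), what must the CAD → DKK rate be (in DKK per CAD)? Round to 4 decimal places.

4.9758

Known legs of the cycle: 1.764 × 0.0693 × 1.644 = 0.2009711088
For no arbitrage the full-cycle product must be 1, so the missing rate is 1 / 0.2009711088 ≈ 4.975840.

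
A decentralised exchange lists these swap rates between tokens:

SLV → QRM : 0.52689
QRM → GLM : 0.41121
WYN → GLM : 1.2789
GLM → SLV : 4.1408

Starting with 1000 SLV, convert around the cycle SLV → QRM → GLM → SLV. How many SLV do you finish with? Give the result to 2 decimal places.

897.16

1000 SLV × 0.52689 = 526.89 QRM
526.89 QRM × 0.41121 = 216.6624369 GLM
216.6624369 GLM × 4.1408 = 897.15581871552 SLV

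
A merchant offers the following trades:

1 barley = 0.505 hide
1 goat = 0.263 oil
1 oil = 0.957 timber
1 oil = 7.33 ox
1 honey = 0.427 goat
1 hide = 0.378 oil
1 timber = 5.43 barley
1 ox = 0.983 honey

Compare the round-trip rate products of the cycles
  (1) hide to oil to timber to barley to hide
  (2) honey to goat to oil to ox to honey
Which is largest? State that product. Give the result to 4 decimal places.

(1) 0.378 × 0.957 × 5.43 × 0.505 = 0.99196
(2) 0.427 × 0.263 × 7.33 × 0.983 = 0.80917
Highest is cycle (1) at 0.9920 (≤1, no arbitrage).

0.9920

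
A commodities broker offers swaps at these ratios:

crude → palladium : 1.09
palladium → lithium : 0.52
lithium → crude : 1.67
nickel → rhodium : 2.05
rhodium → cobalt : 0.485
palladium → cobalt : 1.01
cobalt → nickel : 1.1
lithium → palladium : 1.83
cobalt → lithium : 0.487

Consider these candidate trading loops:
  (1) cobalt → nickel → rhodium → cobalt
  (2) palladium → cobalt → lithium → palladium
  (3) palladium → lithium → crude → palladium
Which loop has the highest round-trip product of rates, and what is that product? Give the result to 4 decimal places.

(1) 1.1 × 2.05 × 0.485 = 1.09368
(2) 1.01 × 0.487 × 1.83 = 0.90012
(3) 0.52 × 1.67 × 1.09 = 0.94656
Highest is cycle (1) at 1.0937 (>1, arbitrage).

1.0937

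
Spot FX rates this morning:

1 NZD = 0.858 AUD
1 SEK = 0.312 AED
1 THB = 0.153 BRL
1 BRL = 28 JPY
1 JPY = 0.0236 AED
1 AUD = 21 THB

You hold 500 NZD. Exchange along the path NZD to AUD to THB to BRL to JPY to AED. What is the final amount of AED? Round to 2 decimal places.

500 NZD × 0.858 = 429 AUD
429 AUD × 21 = 9009 THB
9009 THB × 0.153 = 1378.377 BRL
1378.377 BRL × 28 = 38594.556 JPY
38594.556 JPY × 0.0236 = 910.8315216 AED

910.83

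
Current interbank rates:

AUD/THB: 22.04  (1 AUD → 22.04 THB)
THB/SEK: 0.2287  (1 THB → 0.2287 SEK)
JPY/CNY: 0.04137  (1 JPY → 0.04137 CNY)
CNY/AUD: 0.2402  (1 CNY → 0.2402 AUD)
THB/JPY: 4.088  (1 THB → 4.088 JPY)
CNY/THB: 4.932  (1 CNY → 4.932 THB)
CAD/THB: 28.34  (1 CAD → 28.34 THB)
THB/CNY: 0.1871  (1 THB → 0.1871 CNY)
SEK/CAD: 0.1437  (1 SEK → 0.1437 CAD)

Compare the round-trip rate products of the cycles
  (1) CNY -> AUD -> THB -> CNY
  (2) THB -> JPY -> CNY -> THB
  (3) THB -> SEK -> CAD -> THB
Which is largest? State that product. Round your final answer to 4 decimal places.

(1) 0.2402 × 22.04 × 0.1871 = 0.99051
(2) 4.088 × 0.04137 × 4.932 = 0.83410
(3) 0.2287 × 0.1437 × 28.34 = 0.93137
Highest is cycle (1) at 0.9905 (≤1, no arbitrage).

0.9905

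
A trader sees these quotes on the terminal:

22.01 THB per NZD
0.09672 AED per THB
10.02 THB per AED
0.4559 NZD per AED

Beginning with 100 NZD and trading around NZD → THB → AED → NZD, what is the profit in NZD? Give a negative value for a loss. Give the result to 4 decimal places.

100 NZD × 22.01 = 2201 THB
2201 THB × 0.09672 = 212.88072 AED
212.88072 AED × 0.4559 = 97.052320248 NZD
Net change: 97.052320248 − 100 = -2.947679752 NZD

-2.9477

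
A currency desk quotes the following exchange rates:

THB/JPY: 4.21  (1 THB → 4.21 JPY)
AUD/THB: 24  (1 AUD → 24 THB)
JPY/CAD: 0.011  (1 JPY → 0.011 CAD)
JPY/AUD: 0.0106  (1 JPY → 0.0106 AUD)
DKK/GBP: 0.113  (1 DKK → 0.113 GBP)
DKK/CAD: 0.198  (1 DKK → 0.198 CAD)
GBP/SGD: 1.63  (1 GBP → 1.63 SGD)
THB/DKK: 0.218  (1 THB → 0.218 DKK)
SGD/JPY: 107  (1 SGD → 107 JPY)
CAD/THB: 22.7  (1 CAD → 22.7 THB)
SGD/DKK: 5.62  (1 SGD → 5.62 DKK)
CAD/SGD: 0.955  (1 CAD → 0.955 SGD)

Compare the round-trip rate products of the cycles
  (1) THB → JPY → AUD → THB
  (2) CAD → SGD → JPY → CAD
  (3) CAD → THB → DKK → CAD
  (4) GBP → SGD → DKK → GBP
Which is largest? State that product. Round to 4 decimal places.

1.1240

(1) 4.21 × 0.0106 × 24 = 1.07102
(2) 0.955 × 107 × 0.011 = 1.12404
(3) 22.7 × 0.218 × 0.198 = 0.97982
(4) 1.63 × 5.62 × 0.113 = 1.03515
Highest is cycle (2) at 1.1240 (>1, arbitrage).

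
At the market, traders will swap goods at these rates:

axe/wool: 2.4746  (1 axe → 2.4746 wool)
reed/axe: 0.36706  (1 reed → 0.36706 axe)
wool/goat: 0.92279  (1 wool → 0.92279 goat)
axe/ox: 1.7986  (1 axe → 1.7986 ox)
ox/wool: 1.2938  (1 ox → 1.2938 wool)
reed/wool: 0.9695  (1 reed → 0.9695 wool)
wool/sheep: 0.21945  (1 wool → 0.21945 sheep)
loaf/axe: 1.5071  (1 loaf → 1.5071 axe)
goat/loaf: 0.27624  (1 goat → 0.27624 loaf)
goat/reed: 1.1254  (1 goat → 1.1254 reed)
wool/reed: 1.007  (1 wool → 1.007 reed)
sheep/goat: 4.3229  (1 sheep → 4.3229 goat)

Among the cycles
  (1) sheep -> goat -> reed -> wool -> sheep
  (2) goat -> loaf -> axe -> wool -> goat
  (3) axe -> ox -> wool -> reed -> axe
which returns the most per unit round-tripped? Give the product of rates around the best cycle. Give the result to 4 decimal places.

1.0351

(1) 4.3229 × 1.1254 × 0.9695 × 0.21945 = 1.03506
(2) 0.27624 × 1.5071 × 2.4746 × 0.92279 = 0.95068
(3) 1.7986 × 1.2938 × 1.007 × 0.36706 = 0.86014
Highest is cycle (1) at 1.0351 (>1, arbitrage).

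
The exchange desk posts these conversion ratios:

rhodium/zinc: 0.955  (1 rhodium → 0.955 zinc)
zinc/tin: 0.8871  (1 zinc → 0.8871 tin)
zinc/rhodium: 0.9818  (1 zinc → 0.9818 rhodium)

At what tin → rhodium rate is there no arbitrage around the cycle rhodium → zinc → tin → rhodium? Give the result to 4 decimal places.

1.1804

Known legs of the cycle: 0.955 × 0.8871 = 0.8471805
For no arbitrage the full-cycle product must be 1, so the missing rate is 1 / 0.8471805 ≈ 1.180386.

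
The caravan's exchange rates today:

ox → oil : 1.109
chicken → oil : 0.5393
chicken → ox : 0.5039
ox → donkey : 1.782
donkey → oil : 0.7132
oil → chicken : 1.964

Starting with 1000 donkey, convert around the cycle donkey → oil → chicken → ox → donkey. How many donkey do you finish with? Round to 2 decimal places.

1000 donkey × 0.7132 = 713.2 oil
713.2 oil × 1.964 = 1400.7248 chicken
1400.7248 chicken × 0.5039 = 705.82522672 ox
705.82522672 ox × 1.782 = 1257.78055401504 donkey

1257.78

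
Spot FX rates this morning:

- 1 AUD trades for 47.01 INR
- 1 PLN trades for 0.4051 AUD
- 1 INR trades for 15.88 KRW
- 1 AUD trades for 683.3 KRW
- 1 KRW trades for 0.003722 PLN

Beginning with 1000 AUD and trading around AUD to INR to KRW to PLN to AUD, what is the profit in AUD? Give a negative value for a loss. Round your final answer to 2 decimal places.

125.59

1000 AUD × 47.01 = 47010 INR
47010 INR × 15.88 = 746518.8 KRW
746518.8 KRW × 0.003722 = 2778.5429736 PLN
2778.5429736 PLN × 0.4051 = 1125.58775860536 AUD
Net change: 1125.58775860536 − 1000 = 125.58775860536 AUD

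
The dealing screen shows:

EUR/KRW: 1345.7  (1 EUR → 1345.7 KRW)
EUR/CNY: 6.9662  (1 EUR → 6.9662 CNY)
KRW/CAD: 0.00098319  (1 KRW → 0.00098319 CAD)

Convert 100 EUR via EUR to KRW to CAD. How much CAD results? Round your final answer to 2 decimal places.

132.31

100 EUR × 1345.7 = 134570 KRW
134570 KRW × 0.00098319 = 132.3078783 CAD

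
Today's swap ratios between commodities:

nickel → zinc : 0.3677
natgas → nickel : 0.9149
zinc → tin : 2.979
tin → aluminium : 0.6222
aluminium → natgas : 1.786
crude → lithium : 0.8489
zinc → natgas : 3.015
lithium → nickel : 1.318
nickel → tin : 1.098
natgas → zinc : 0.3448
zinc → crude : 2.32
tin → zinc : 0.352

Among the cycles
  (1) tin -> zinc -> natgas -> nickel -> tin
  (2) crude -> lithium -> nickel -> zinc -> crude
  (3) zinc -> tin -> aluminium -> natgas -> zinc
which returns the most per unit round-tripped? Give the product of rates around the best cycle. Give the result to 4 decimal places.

(1) 0.352 × 3.015 × 0.9149 × 1.098 = 1.06612
(2) 0.8489 × 1.318 × 0.3677 × 2.32 = 0.95445
(3) 2.979 × 0.6222 × 1.786 × 0.3448 = 1.14143
Highest is cycle (3) at 1.1414 (>1, arbitrage).

1.1414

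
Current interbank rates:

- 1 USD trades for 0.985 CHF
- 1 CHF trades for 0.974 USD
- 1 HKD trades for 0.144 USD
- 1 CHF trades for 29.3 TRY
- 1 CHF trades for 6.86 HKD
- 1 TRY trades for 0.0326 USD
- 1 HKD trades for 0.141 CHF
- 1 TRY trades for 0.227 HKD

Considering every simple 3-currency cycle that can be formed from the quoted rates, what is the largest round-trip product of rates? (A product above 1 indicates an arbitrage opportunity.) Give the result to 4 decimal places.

USD→CHF→HKD→USD: 0.985 × 6.86 × 0.144 = 0.97302
USD→CHF→TRY→USD: 0.985 × 29.3 × 0.0326 = 0.94085
CHF→TRY→HKD→CHF: 29.3 × 0.227 × 0.141 = 0.93781
Maximum is USD→CHF→HKD→USD at 0.9730; no arbitrage — every cycle loses value.

0.9730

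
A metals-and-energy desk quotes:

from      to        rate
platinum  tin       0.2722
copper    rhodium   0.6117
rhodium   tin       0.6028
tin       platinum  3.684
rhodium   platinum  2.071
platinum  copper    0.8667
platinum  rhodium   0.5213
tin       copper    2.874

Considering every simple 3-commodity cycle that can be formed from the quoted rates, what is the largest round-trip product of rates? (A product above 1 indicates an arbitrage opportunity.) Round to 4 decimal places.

tin→platinum→rhodium→tin: 3.684 × 0.5213 × 0.6028 = 1.15766
copper→rhodium→platinum→copper: 0.6117 × 2.071 × 0.8667 = 1.09796
tin→copper→rhodium→tin: 2.874 × 0.6117 × 0.6028 = 1.05974
Maximum is tin→platinum→rhodium→tin at 1.1577; arbitrage exists.

1.1577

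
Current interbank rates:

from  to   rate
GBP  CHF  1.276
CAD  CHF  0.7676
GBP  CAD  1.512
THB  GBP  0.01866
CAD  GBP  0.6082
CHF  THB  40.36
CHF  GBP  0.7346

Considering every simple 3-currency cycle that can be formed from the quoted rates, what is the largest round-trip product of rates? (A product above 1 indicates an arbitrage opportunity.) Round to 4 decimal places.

0.9610

CHF→THB→GBP→CHF: 40.36 × 0.01866 × 1.276 = 0.96098
CHF→GBP→CAD→CHF: 0.7346 × 1.512 × 0.7676 = 0.85258
Maximum is CHF→THB→GBP→CHF at 0.9610; no arbitrage — every cycle loses value.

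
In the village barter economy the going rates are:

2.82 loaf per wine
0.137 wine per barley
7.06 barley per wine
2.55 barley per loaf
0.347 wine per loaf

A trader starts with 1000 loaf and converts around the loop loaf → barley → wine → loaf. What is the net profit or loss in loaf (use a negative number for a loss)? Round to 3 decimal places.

1000 loaf × 2.55 = 2550 barley
2550 barley × 0.137 = 349.35 wine
349.35 wine × 2.82 = 985.167 loaf
Net change: 985.167 − 1000 = -14.833 loaf

-14.833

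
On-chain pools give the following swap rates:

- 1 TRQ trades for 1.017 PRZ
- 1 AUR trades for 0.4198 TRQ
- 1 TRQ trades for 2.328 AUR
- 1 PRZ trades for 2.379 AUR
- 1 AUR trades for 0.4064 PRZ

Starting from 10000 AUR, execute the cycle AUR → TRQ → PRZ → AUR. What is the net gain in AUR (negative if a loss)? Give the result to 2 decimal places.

156.82

10000 AUR × 0.4198 = 4198 TRQ
4198 TRQ × 1.017 = 4269.366 PRZ
4269.366 PRZ × 2.379 = 10156.821714 AUR
Net change: 10156.821714 − 10000 = 156.821714 AUR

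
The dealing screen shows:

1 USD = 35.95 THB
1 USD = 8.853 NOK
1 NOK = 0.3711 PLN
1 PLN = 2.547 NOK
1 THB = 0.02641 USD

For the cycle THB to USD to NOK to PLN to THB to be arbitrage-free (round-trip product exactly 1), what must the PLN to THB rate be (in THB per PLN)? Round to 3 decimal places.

Known legs of the cycle: 0.02641 × 8.853 × 0.3711 = 0.086766048603
For no arbitrage the full-cycle product must be 1, so the missing rate is 1 / 0.086766048603 ≈ 11.52525.

11.525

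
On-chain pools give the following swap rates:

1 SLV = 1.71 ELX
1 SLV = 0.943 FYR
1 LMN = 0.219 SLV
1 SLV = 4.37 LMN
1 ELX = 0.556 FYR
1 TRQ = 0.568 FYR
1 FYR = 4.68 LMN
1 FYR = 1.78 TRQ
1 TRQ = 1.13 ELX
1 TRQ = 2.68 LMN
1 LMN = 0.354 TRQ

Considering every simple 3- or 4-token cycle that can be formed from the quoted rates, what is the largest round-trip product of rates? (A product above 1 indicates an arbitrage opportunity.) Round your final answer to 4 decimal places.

TRQ→ELX→FYR→TRQ: 1.13 × 0.556 × 1.78 = 1.11834
TRQ→ELX→FYR→LMN→TRQ: 1.13 × 0.556 × 4.68 × 0.354 = 1.04088
TRQ→LMN→SLV→FYR→TRQ: 2.68 × 0.219 × 0.943 × 1.78 = 0.98517
LMN→SLV→ELX→FYR→LMN: 0.219 × 1.71 × 0.556 × 4.68 = 0.97445
LMN→SLV→FYR→LMN: 0.219 × 0.943 × 4.68 = 0.96650
TRQ→FYR→LMN→TRQ: 0.568 × 4.68 × 0.354 = 0.94102
Maximum is TRQ→ELX→FYR→TRQ at 1.1183; arbitrage exists.

1.1183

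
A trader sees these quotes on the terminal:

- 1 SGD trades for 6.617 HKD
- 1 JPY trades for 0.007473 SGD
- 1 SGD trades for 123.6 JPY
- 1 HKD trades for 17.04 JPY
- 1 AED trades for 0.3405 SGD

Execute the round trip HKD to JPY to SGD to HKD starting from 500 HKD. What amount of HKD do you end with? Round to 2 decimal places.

421.30

500 HKD × 17.04 = 8520 JPY
8520 JPY × 0.007473 = 63.66996 SGD
63.66996 SGD × 6.617 = 421.30412532 HKD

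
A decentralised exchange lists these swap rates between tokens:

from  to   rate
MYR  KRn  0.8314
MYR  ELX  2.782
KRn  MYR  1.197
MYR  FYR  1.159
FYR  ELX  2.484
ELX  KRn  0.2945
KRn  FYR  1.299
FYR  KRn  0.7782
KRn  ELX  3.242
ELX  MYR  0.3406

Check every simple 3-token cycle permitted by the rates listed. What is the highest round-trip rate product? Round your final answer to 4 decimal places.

FYR→KRn→MYR→FYR: 0.7782 × 1.197 × 1.159 = 1.07961
ELX→KRn→MYR→ELX: 0.2945 × 1.197 × 2.782 = 0.98070
ELX→MYR→FYR→ELX: 0.3406 × 1.159 × 2.484 = 0.98057
ELX→KRn→FYR→ELX: 0.2945 × 1.299 × 2.484 = 0.95027
ELX→MYR→KRn→ELX: 0.3406 × 0.8314 × 3.242 = 0.91805
Maximum is FYR→KRn→MYR→FYR at 1.0796; arbitrage exists.

1.0796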